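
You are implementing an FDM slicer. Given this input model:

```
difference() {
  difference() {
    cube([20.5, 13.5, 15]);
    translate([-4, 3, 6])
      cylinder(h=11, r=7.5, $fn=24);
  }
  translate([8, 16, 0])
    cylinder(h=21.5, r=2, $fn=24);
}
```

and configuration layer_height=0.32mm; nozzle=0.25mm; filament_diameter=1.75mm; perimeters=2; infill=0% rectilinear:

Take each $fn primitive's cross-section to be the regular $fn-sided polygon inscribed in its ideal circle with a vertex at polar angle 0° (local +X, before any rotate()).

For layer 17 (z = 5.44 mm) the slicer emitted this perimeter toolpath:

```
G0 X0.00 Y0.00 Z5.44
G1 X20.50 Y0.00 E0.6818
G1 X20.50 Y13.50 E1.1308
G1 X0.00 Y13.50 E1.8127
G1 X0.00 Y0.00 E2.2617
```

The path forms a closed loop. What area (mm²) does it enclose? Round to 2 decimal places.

Apply the shoelace formula to the sequence of (X, Y) vertices; enclosed area = 276.75 mm².

276.75 mm²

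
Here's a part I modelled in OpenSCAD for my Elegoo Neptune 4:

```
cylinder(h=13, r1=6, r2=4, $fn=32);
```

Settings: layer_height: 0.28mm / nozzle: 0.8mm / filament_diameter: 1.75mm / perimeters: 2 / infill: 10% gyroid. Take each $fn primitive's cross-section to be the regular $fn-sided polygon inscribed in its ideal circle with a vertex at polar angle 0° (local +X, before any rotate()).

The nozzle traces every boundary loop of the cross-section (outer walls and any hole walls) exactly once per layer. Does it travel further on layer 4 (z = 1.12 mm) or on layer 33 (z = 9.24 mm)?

Layer 4 (z = 1.12): the cone contributes a regular 32-gon of circumradius 5.828 (interpolated between r1=6 and r2=4 at t=0.086) (perimeter = 2·32·5.828·sin(180°/32) = 36.56 mm). So its perimeter = 36.56 mm. Layer 33 (z = 9.24): the cone contributes a regular 32-gon of circumradius 4.578 (interpolated between r1=6 and r2=4 at t=0.711) (perimeter = 2·32·4.578·sin(180°/32) = 28.72 mm). So its perimeter = 28.72 mm. Layer 4 is larger (36.56 vs 28.72 mm).

layer 4 (z = 1.12 mm)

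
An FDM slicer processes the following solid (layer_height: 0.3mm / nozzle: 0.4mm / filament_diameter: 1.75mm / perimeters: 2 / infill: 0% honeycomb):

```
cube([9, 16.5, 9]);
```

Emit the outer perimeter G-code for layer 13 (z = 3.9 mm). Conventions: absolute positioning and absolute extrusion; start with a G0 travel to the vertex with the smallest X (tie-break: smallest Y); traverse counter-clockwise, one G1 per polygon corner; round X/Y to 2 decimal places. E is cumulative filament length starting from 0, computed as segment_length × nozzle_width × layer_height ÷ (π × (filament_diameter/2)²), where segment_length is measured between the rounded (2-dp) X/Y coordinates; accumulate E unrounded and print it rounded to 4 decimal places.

At z = 3.9 mm: the cube is present — its section is the full 9×16.5 rectangle. The outline is a single polygon with 4 vertices. Extrusion per mm of travel: 0.4 × 0.3 / (π × 0.875²) = 0.049890. Accumulating E over each segment gives final E = 2.5444.

G0 X0.00 Y0.00 Z3.90
G1 X9.00 Y0.00 E0.4490
G1 X9.00 Y16.50 E1.2722
G1 X0.00 Y16.50 E1.7212
G1 X0.00 Y0.00 E2.5444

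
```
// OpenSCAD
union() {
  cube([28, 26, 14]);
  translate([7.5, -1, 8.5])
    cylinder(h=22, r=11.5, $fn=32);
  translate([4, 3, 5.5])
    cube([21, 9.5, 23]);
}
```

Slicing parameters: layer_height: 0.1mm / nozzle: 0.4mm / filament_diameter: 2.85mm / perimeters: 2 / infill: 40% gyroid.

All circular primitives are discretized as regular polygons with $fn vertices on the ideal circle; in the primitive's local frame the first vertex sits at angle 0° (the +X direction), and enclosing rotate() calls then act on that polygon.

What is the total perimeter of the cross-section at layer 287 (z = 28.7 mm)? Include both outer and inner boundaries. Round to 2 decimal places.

At z = 28.7 mm: the cube is not intersected at this z (z outside [0, 14]); the r=11.5 cylinder at (7.5, -1) contributes a regular 32-gon of circumradius 11.5 (perimeter = 2·32·11.500·sin(180°/32) = 72.14 mm); the cube at (4, 3) is not intersected at this z (z outside [5.5, 28.5]); Merging all regions: only the r=11.5 cylinder at (7.5, -1) is present, so the union is just that shape — boundary = 72.14 mm. Overall, the cross-section is a single solid region. Total boundary length (outer) = 72.14 mm.

72.14 mm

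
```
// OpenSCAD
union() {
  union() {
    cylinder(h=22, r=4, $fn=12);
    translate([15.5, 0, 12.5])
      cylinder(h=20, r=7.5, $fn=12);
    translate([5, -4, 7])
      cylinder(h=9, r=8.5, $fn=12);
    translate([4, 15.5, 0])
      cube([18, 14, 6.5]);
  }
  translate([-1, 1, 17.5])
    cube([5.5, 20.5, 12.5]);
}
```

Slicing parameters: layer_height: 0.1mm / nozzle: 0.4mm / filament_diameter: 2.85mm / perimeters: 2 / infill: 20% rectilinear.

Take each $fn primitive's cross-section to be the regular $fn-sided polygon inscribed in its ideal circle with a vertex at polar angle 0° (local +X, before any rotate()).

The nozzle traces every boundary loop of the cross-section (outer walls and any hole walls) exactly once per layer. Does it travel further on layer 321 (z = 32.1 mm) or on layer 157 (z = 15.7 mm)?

Layer 321 (z = 32.1): the cylinder is not intersected at this z (z outside [0, 22]); the cylinder at (15.5, 0): section is a regular 12-gon, circumradius r=7.5 (perimeter = 2·12·7.500·sin(180°/12) = 46.59 mm); the cylinder at (5, -4) is absent (z outside [7, 16]); the cube at (4, 15.5) is absent (z outside [0, 6.5]); Taking the union: only the r=7.5 cylinder at (15.5, 0) is present, so the union is just that shape — boundary = 46.59 mm; the cube at (-1, 1) is not intersected at this z (z outside [17.5, 30]); Merging all regions: only that combined region is present, so the union is just that shape — boundary = 46.59 mm. So its perimeter = 46.59 mm. Layer 157 (z = 15.7): the r=4 cylinder contributes a regular 12-gon of circumradius 4 (perimeter = 2·12·4.000·sin(180°/12) = 24.85 mm); the cylinder at (15.5, 0): section is a regular 12-gon, circumradius r=7.5 (perimeter = 2·12·7.500·sin(180°/12) = 46.59 mm); the cylinder at (5, -4): section is a regular 12-gon, circumradius r=8.5 (perimeter = 2·12·8.500·sin(180°/12) = 52.80 mm); the cube at (4, 15.5) is absent (z outside [0, 6.5]); Taking the union: the regions partially overlap (shared area 69.16 mm²), so the edge portions inside another operand are dropped and the merged outline is re-measured after clipping — boundary = 77.49 mm; the cube at (-1, 1) does not reach this height (z outside [17.5, 30]); Merging all regions: only the result so far is present, so the union is just that shape — boundary = 77.49 mm. So its perimeter = 77.49 mm. Layer 157 is larger (77.49 vs 46.59 mm).

layer 157 (z = 15.7 mm)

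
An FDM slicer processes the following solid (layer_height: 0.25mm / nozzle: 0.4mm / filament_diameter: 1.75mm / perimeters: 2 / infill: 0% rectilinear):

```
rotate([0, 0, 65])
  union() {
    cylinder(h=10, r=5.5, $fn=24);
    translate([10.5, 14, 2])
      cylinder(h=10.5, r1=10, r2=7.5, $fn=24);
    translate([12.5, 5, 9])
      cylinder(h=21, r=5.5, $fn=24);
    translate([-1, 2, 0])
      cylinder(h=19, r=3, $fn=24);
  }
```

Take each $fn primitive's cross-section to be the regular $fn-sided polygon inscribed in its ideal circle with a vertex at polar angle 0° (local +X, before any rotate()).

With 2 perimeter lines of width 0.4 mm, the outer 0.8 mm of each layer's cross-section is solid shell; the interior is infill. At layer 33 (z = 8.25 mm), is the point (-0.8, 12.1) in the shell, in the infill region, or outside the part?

shell

At z = 8.25 mm: the cylinder: section is a regular 24-gon, circumradius r=5.5; the cone at (10.5, 14) contributes a regular 24-gon of circumradius 8.512 (interpolated between r1=10 and r2=7.5 at t=0.595); the cylinder at (12.5, 5) does not reach this height (z outside [9, 30]); the cylinder at (-1, 2): section is a regular 24-gon, circumradius r=3; Combining (union): the regions partially overlap (shared area 27.95 mm²), so overlapping operands fuse into one piece — 2 connected regions; (whole slice rotated 65° about Z — lengths, areas and connectivity unchanged). Overall, the cross-section has 2 separate islands. Undo the 65° rotation: the query point maps to (10.628, 5.839) in the un-rotated model frame. The nearest boundary edge runs (12.70, 5.78)→(10.50, 5.49); distance from the point to it = 0.33 mm. (Shell/infill is judged within the island containing the point — the largest one.) The point is inside the cross-section, 0.33 mm from the nearest boundary — within the 0.8 mm shell band (2 × 0.4).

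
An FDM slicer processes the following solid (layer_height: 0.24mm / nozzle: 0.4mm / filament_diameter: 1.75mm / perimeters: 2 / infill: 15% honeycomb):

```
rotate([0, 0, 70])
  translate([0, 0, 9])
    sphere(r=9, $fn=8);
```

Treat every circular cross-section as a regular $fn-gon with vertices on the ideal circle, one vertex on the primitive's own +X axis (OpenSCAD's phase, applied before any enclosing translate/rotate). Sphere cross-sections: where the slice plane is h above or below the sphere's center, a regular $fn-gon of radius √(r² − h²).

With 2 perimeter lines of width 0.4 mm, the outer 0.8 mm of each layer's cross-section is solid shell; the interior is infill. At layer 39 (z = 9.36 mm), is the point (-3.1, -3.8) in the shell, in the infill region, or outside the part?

infill

At z = 9.36 mm: the r=9 sphere contributes a regular 8-gon of circumradius √(9²−0.36²) = 8.993; (rotated 70° about Z; rotation is an isometry so areas/perimeters/island counts are preserved). Overall, the cross-section is a single solid region. Undo the 70° rotation: the query point maps to (-4.631, 1.613) in the un-rotated model frame. The nearest boundary edge runs (-6.36, 6.36)→(-8.99, 0.00); distance from the point to it = 3.41 mm. The point is inside the cross-section and 3.41 mm from the nearest boundary — more than the 0.8 mm shell width (2 × 0.4), so it's in the infill interior.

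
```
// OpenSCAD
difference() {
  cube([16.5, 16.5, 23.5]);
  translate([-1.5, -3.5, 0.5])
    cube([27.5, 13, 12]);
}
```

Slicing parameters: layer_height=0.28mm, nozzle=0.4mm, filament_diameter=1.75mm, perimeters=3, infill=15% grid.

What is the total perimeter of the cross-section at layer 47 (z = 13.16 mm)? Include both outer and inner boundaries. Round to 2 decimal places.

66.00 mm

At z = 13.16 mm: the cube is present — its section is the full 16.5×16.5 rectangle (perimeter 66.00 mm); the cube at (-1.5, -3.5) does not reach this height (z outside [0.5, 12.5]); Taking the first minus the rest: none of the subtracted shapes is present at this height, so the 16.5×16.5 cube is unchanged — boundary = 66.00 mm. Overall, the cross-section is a single solid region. Total boundary length (outer) = 66.00 mm.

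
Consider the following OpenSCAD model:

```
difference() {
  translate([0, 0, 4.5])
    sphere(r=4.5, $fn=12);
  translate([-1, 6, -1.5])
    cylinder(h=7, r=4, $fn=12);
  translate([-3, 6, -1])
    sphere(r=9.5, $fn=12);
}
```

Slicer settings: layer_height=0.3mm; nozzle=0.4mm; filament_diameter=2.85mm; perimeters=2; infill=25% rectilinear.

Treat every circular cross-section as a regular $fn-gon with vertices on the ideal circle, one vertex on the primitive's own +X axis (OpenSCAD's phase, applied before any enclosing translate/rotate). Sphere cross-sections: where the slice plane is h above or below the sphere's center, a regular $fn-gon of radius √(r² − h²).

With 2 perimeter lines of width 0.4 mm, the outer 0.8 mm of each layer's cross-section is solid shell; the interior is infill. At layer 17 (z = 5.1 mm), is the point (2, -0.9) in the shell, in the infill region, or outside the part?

At z = 5.1 mm: the r=4.5 sphere slices to a regular 12-gon of circumradius 4.460 (√(r²−h²) with h=0.6 from center); the r=4 cylinder at (-1, 6) gives a regular 12-gon of circumradius 4 (constant along its height); the sphere at (-3, 6): section is a regular 12-gon, circumradius = √(r²−h²) = √(9.5²−6.1²) = 7.283; Taking the first minus the rest: starting from the r=4.5 sphere, the r=4 cylinder at (-1, 6) partially overlaps it — only the 8.37 mm² overlap (of its 48.00 mm²) is removed, clipping the outline; the r=9.5 sphere at (-3, 6) partially overlaps it — only the 21.06 mm² overlap (of its 159.12 mm²) is removed, clipping the outline — 1 connected region. Overall, the cross-section is a single solid region. The nearest boundary edge runs (0.64, -0.31)→(3.31, 2.36); distance from the point to it = 1.38 mm. The point is inside the cross-section and 1.38 mm from the nearest boundary — more than the 0.8 mm shell width (2 × 0.4), so it's in the infill interior.

infill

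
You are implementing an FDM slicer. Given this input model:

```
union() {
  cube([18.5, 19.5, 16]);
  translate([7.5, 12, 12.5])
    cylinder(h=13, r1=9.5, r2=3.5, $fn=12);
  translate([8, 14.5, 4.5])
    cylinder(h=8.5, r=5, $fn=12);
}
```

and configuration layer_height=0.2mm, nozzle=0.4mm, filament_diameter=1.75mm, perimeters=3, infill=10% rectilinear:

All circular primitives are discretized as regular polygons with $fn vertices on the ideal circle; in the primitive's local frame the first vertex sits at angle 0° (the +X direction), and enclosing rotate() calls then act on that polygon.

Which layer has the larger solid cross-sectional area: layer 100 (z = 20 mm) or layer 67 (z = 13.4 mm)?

layer 67 (z = 13.4 mm)

Layer 100 (z = 20): the cube does not reach this height (z outside [0, 16]); the cone at (7.5, 12): at t=0.577 of its height the radius interpolates to r₁+(r₂−r₁)t = 6.038, giving a regular 12-gon of that circumradius (area = (12/2)·6.038²·sin(360°/12) = 109.39 mm²); the cylinder at (8, 14.5) is not intersected at this z (z outside [4.5, 13]); Taking the union: only the cone at (7.5, 12) is present, so the union is just that shape — area = 109.39 mm². So its area = 109.39 mm². Layer 67 (z = 13.4): the cube is present — its section is the full 18.5×19.5 rectangle (area 360.75 mm²); the cone at (7.5, 12) (r1=9.5→r2=3.5) has section circumradius 9.085 here — a regular 12-gon (area = (12/2)·9.085²·sin(360°/12) = 247.59 mm²); the cylinder at (8, 14.5) is not intersected at this z (z outside [4.5, 13]); Taking the union: the regions partially overlap — summed areas 608.34 mm² minus the doubly-counted overlap 229.59 mm² gives 378.75 mm² — area = 378.75 mm². So its area = 378.75 mm². Layer 67 is larger (378.75 vs 109.39 mm²).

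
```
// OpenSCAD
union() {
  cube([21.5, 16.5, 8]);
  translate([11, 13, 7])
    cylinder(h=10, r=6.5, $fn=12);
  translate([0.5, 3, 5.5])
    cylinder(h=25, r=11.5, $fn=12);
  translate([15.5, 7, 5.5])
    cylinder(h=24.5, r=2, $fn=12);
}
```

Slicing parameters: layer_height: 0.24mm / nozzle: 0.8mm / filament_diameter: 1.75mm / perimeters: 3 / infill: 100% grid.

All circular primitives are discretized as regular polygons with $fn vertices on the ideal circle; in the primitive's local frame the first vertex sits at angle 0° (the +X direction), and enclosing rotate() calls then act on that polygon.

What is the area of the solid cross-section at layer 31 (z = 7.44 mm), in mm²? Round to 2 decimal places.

633.00 mm²

At z = 7.44 mm: the cube is present — its section is the full 21.5×16.5 rectangle (area 354.75 mm²); the r=6.5 cylinder at (11, 13) contributes a regular 12-gon of circumradius 6.5 (area = (12/2)·6.500²·sin(360°/12) = 126.75 mm²); the r=11.5 cylinder at (0.5, 3) gives a regular 12-gon of circumradius 11.5 (constant along its height) (area = (12/2)·11.500²·sin(360°/12) = 396.75 mm²); the r=2 cylinder at (15.5, 7) gives a regular 12-gon of circumradius 2 (constant along its height) (area = (12/2)·2.000²·sin(360°/12) = 12.00 mm²); Merging all regions: the regions partially overlap — summed areas 890.25 mm² minus the doubly-counted overlap 257.25 mm² gives 633.00 mm² — area = 633.00 mm². Overall, the cross-section is a single solid region. Net area = 633.00 mm².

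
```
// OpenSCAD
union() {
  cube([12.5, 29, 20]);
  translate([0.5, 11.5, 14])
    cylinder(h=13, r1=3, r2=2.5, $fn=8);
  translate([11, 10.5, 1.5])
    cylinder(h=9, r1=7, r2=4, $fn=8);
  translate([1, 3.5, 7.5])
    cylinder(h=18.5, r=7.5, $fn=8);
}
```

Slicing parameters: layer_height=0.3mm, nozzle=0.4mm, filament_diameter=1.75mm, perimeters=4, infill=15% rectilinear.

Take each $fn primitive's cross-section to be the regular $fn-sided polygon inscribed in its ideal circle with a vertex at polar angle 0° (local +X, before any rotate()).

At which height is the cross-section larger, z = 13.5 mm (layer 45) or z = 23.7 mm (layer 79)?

Layer 45 (z = 13.5): the 12.5×29 cube contributes its full rectangle (area 362.50 mm²); the cone at (0.5, 11.5) is not intersected at this z (z outside [14, 27]); the cone at (11, 10.5) does not reach this height (z outside [1.5, 10.5]); the cylinder at (1, 3.5): section is a regular 8-gon, circumradius r=7.5 (area = (8/2)·7.500²·sin(360°/8) = 159.10 mm²); Combining (union): the regions partially overlap — summed areas 521.60 mm² minus the doubly-counted overlap 74.28 mm² gives 447.32 mm² — area = 447.32 mm². So its area = 447.32 mm². Layer 79 (z = 23.7): the cube is not intersected at this z (z outside [0, 20]); the cone at (0.5, 11.5) contributes a regular 8-gon of circumradius 2.627 (interpolated between r1=3 and r2=2.5 at t=0.746) (area = (8/2)·2.627²·sin(360°/8) = 19.52 mm²); the cone at (11, 10.5) is not intersected at this z (z outside [1.5, 10.5]); the cylinder at (1, 3.5): section is a regular 8-gon, circumradius r=7.5 (area = (8/2)·7.500²·sin(360°/8) = 159.10 mm²); Combining (union): the regions partially overlap — summed areas 178.62 mm² minus the doubly-counted overlap 5.08 mm² gives 173.54 mm² — area = 173.54 mm². So its area = 173.54 mm². Layer 45 is larger (447.32 vs 173.54 mm²).

layer 45 (z = 13.5 mm)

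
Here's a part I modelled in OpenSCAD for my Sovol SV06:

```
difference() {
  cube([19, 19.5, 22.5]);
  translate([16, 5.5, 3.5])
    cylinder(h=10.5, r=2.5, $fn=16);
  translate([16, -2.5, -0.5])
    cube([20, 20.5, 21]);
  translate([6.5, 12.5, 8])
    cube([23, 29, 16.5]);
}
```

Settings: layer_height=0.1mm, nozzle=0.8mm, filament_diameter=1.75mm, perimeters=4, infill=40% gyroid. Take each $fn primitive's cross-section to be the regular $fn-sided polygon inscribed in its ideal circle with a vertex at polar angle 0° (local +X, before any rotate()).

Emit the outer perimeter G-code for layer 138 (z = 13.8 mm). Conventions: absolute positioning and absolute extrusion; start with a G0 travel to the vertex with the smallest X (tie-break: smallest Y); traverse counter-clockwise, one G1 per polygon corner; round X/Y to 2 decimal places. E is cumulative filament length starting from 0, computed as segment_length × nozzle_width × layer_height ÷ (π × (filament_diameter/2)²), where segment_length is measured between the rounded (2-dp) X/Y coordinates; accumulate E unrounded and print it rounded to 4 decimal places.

G0 X0.00 Y0.00 Z13.80
G1 X16.00 Y0.00 E0.5322
G1 X16.00 Y3.00 E0.6319
G1 X15.04 Y3.19 E0.6645
G1 X14.23 Y3.73 E0.6969
G1 X13.69 Y4.54 E0.7292
G1 X13.50 Y5.50 E0.7618
G1 X13.69 Y6.46 E0.7943
G1 X14.23 Y7.27 E0.8267
G1 X15.04 Y7.81 E0.8591
G1 X16.00 Y8.00 E0.8917
G1 X16.00 Y12.50 E1.0413
G1 X6.50 Y12.50 E1.3573
G1 X6.50 Y19.50 E1.5901
G1 X0.00 Y19.50 E1.8063
G1 X0.00 Y0.00 E2.4549

At z = 13.8 mm: the 19×19.5 cube contributes its full rectangle; the cylinder at (16, 5.5): section is a regular 16-gon, circumradius r=2.5; the cube at (16, -2.5) is present — its section is the full 20×20.5 rectangle; the cube at (6.5, 12.5) is present — its section is the full 23×29 rectangle; Subtracting the remaining from the first: starting from the 19×19.5 cube, the r=2.5 cylinder at (16, 5.5) lies wholly inside it (removes its full 19.13 mm² and its 15.61 mm outline becomes a hole wall); the 20×20.5 cube at (16, -2.5) partially overlaps it — only the 44.43 mm² overlap (of its 410.00 mm²) is removed, clipping the outline; the 23×29 cube at (6.5, 12.5) partially overlaps it — only the 71.00 mm² overlap (of its 667.00 mm²) is removed, clipping the outline — 1 connected region. The outline is a single polygon with 15 vertices. Extrusion per mm of travel: 0.8 × 0.1 / (π × 0.875²) = 0.033260. Accumulating E over each segment gives final E = 2.4549.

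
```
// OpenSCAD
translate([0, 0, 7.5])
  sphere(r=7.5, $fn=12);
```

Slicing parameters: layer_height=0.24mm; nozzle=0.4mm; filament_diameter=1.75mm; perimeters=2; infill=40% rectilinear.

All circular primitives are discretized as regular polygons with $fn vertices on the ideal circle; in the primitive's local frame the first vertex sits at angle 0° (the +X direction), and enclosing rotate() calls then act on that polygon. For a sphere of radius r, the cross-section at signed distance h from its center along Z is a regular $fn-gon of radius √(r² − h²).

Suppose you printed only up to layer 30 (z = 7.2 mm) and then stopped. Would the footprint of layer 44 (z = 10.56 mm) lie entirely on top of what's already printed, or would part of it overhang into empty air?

entirely on top

Compare the two slices. At z = 7.2: the r=7.5 sphere contributes a regular 12-gon of circumradius √(7.5²−0.3²) = 7.494 (area = (12/2)·7.494²·sin(360°/12) = 168.48 mm²). At z = 10.56: the sphere: section is a regular 12-gon, circumradius = √(r²−h²) = √(7.5²−3.06²) = 6.847 (area = (12/2)·6.847²·sin(360°/12) = 140.66 mm²). Checking containment: the cross-section at z = 10.56 is a subset of the cross-section at z = 7.2.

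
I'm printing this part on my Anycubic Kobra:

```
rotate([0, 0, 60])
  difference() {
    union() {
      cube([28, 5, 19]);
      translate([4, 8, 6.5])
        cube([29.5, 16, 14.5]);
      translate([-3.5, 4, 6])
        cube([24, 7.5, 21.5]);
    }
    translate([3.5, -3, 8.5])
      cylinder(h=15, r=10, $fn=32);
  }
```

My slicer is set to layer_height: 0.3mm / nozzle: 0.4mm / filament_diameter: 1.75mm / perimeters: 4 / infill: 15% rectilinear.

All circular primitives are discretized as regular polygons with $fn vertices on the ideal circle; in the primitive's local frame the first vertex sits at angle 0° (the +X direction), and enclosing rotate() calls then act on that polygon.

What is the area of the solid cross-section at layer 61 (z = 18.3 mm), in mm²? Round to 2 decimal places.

At z = 18.3 mm: the cube (footprint 28×5) is included at this height (area 140.00 mm²); the cube at (4, 8) (footprint 29.5×16) is included at this height (area 472.00 mm²); the cube at (-3.5, 4) (footprint 24×7.5) is included at this height (area 180.00 mm²); Combining (union): the regions partially overlap — summed areas 792.00 mm² minus the doubly-counted overlap 78.25 mm² gives 713.75 mm² — area = 713.75 mm²; the r=10 cylinder at (3.5, -3) gives a regular 32-gon of circumradius 10 (constant along its height) (area = (32/2)·10.000²·sin(360°/32) = 312.14 mm²); After the difference (first − rest): starting from that combined region (713.75 mm²), the r=10 cylinder at (3.5, -3) partially overlaps it — only the 77.11 mm² overlap (of its 312.14 mm²) is removed, clipping the outline — area = 636.64 mm²; (rotated 60° about Z; rotation is an isometry so areas/perimeters/island counts are preserved). Overall, the cross-section is a single solid region. Net area = 636.64 mm².

636.64 mm²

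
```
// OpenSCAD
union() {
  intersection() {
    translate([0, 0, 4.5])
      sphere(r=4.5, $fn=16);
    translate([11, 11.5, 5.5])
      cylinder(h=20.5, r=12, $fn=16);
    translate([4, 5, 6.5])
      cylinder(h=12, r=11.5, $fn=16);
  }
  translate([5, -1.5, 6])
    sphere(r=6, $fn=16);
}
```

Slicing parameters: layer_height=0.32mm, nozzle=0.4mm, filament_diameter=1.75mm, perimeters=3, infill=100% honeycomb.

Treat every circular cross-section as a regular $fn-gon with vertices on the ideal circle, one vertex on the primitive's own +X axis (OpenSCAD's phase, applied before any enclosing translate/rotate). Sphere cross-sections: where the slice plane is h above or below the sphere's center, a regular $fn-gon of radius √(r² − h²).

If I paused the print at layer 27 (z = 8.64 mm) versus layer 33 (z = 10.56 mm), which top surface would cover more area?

layer 27 (z = 8.64 mm)

Layer 27 (z = 8.64): the r=4.5 sphere slices to a regular 16-gon of circumradius 1.764 (√(r²−h²) with h=4.14 from center) (area = (16/2)·1.764²·sin(360°/16) = 9.52 mm²); the cylinder at (11, 11.5): section is a regular 16-gon, circumradius r=12 (area = (16/2)·12.000²·sin(360°/16) = 440.85 mm²); the r=11.5 cylinder at (4, 5) gives a regular 16-gon of circumradius 11.5 (constant along its height) (area = (16/2)·11.500²·sin(360°/16) = 404.88 mm²); Taking the intersection: the r=12 cylinder at (11, 11.5) does not overlap the r=4.5 sphere (empty); the r=11.5 cylinder at (4, 5) does not overlap the running intersection (empty) — nothing remains; the r=6 sphere at (5, -1.5) slices to a regular 16-gon of circumradius 5.388 (√(r²−h²) with h=2.64 from center) (area = (16/2)·5.388²·sin(360°/16) = 88.88 mm²); Merging all regions: only the r=6 sphere at (5, -1.5) is present, so the union is just that shape — area = 88.88 mm². So its area = 88.88 mm². Layer 33 (z = 10.56): the sphere is not intersected at this z (|z−center|=6.060 > r=4.5); the cylinder at (11, 11.5): section is a regular 16-gon, circumradius r=12 (area = (16/2)·12.000²·sin(360°/16) = 440.85 mm²); the r=11.5 cylinder at (4, 5) gives a regular 16-gon of circumradius 11.5 (constant along its height) (area = (16/2)·11.500²·sin(360°/16) = 404.88 mm²); After intersecting: at least one operand is absent at this height, so nothing remains; the sphere at (5, -1.5): section is a regular 16-gon, circumradius = √(r²−h²) = √(6²−4.56²) = 3.900 (area = (16/2)·3.900²·sin(360°/16) = 46.55 mm²); Taking the union: only the r=6 sphere at (5, -1.5) is present, so the union is just that shape — area = 46.55 mm². So its area = 46.55 mm². Layer 27 is larger (88.88 vs 46.55 mm²).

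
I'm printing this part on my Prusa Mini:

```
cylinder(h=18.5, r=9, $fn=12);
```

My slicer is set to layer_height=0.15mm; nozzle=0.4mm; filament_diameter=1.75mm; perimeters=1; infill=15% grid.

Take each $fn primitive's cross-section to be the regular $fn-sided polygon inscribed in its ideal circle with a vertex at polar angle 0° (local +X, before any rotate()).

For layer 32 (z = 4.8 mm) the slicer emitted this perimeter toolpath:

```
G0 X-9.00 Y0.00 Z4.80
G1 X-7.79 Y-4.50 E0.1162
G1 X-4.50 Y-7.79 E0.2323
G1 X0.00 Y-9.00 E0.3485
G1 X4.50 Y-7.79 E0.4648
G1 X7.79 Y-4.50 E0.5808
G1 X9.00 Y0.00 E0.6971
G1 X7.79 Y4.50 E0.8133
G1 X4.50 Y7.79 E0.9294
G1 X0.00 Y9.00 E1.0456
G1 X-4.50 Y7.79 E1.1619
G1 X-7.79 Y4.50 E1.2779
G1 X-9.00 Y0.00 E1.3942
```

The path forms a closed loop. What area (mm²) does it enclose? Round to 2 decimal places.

242.87 mm²

Apply the shoelace formula to the sequence of (X, Y) vertices; enclosed area = 242.87 mm².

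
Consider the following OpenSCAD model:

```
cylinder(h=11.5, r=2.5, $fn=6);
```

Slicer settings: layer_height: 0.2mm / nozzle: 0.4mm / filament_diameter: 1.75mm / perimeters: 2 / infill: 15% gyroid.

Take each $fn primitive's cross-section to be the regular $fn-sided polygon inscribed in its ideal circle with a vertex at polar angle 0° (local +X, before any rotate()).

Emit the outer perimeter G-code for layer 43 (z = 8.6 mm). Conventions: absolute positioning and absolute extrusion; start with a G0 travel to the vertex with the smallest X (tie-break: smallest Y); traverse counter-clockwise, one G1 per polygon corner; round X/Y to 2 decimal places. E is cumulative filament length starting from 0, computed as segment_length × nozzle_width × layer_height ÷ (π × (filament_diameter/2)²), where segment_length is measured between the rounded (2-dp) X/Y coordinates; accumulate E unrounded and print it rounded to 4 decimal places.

At z = 8.6 mm: the r=2.5 cylinder contributes a regular 6-gon of circumradius 2.5. The outline is a single polygon with 6 vertices. Extrusion per mm of travel: 0.4 × 0.2 / (π × 0.875²) = 0.033260. Accumulating E over each segment gives final E = 0.4995.

G0 X-2.50 Y0.00 Z8.60
G1 X-1.25 Y-2.17 E0.0833
G1 X1.25 Y-2.17 E0.1664
G1 X2.50 Y0.00 E0.2497
G1 X1.25 Y2.17 E0.3330
G1 X-1.25 Y2.17 E0.4162
G1 X-2.50 Y0.00 E0.4995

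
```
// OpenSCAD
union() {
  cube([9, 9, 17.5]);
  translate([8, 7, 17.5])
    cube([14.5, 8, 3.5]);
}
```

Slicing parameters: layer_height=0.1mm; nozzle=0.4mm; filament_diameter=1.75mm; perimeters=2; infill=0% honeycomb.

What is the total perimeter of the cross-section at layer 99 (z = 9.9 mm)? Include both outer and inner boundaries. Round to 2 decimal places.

36.00 mm

At z = 9.9 mm: the cube (footprint 9×9) is included at this height (perimeter 36.00 mm); the cube at (8, 7) does not reach this height (z outside [17.5, 21]); Combining (union): only the 9×9 cube is present, so the union is just that shape — boundary = 36.00 mm. Overall, the cross-section is a single solid region. Total boundary length (outer) = 36.00 mm.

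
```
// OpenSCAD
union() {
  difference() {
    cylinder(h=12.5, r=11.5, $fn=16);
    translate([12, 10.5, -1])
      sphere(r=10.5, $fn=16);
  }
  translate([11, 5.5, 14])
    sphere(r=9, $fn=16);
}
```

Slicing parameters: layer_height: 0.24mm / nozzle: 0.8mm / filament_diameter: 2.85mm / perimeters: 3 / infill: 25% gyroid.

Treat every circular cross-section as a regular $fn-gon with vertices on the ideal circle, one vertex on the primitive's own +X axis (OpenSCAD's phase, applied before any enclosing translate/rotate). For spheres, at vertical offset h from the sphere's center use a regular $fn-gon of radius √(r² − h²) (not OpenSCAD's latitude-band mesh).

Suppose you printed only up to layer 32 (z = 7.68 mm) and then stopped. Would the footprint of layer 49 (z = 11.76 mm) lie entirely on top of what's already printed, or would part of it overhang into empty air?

Compare the two slices. At z = 7.68: the r=11.5 cylinder contributes a regular 16-gon of circumradius 11.5 (area = (16/2)·11.500²·sin(360°/16) = 404.88 mm²); the r=10.5 sphere at (12, 10.5) contributes a regular 16-gon of circumradius √(10.5²−8.68²) = 5.908 (area = (16/2)·5.908²·sin(360°/16) = 106.87 mm²); Taking the first minus the rest: starting from the r=11.5 cylinder (404.88 mm²), the r=10.5 sphere at (12, 10.5) partially overlaps it — only the 4.98 mm² overlap (of its 106.87 mm²) is removed, clipping the outline — area = 399.90 mm²; the r=9 sphere at (11, 5.5) contributes a regular 16-gon of circumradius √(9²−6.32²) = 6.408 (area = (16/2)·6.408²·sin(360°/16) = 125.70 mm²); Merging all regions: the regions partially overlap — summed areas 525.59 mm² minus the doubly-counted overlap 39.18 mm² gives 486.42 mm² — area = 486.42 mm². At z = 11.76: the r=11.5 cylinder contributes a regular 16-gon of circumradius 11.5 (area = (16/2)·11.500²·sin(360°/16) = 404.88 mm²); the sphere at (12, 10.5) is not intersected at this z (|z−center|=12.760 > r=10.5); Taking the first minus the rest: none of the subtracted shapes is present at this height, so the r=11.5 cylinder is unchanged — area = 404.88 mm²; the sphere at (11, 5.5): section is a regular 16-gon, circumradius = √(r²−h²) = √(9²−2.24²) = 8.717 (area = (16/2)·8.717²·sin(360°/16) = 232.62 mm²); Combining (union): the regions partially overlap — summed areas 637.50 mm² minus the doubly-counted overlap 82.47 mm² gives 555.03 mm² — area = 555.03 mm². Checking containment: at z = 11.76 the cross-section extends beyond the z = 7.68 cross-section by about 68.61 mm².

part overhangs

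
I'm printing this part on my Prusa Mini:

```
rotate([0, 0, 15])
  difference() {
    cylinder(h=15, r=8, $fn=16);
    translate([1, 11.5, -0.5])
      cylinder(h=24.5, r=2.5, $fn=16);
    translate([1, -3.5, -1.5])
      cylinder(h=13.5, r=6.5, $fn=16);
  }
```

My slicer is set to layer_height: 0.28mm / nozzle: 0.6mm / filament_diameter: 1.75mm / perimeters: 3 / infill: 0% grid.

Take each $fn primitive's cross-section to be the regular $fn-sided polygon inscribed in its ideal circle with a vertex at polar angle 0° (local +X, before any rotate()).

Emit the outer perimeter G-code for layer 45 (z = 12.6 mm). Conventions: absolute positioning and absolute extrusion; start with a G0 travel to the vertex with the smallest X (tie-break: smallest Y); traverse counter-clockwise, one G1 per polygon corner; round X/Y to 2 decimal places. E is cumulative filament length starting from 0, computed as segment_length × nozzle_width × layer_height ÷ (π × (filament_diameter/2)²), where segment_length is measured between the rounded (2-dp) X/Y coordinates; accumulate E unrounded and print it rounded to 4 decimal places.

G0 X-7.93 Y1.04 Z12.60
G1 X-7.73 Y-2.07 E0.2177
G1 X-6.35 Y-4.87 E0.4357
G1 X-4.00 Y-6.93 E0.6540
G1 X-1.04 Y-7.93 E0.8722
G1 X2.07 Y-7.73 E1.0899
G1 X4.87 Y-6.35 E1.3079
G1 X6.93 Y-4.00 E1.5262
G1 X7.93 Y-1.04 E1.7444
G1 X7.73 Y2.07 E1.9621
G1 X6.35 Y4.87 E2.1801
G1 X4.00 Y6.93 E2.3984
G1 X1.04 Y7.93 E2.6166
G1 X-2.07 Y7.73 E2.8343
G1 X-4.87 Y6.35 E3.0523
G1 X-6.93 Y4.00 E3.2706
G1 X-7.93 Y1.04 E3.4888

At z = 12.6 mm: the cylinder: section is a regular 16-gon, circumradius r=8; the r=2.5 cylinder at (1, 11.5) contributes a regular 16-gon of circumradius 2.5; the cylinder at (1, -3.5) does not reach this height (z outside [-1.5, 12]); Subtracting the remaining from the first: starting from the r=8 cylinder, the r=2.5 cylinder at (1, 11.5) misses the remaining region (no effect) — 1 connected region; (whole slice rotated 15° about Z — lengths, areas and connectivity unchanged). The outline is a single polygon with 16 vertices. Extrusion per mm of travel: 0.6 × 0.28 / (π × 0.875²) = 0.069846. Accumulating E over each segment gives final E = 3.4888.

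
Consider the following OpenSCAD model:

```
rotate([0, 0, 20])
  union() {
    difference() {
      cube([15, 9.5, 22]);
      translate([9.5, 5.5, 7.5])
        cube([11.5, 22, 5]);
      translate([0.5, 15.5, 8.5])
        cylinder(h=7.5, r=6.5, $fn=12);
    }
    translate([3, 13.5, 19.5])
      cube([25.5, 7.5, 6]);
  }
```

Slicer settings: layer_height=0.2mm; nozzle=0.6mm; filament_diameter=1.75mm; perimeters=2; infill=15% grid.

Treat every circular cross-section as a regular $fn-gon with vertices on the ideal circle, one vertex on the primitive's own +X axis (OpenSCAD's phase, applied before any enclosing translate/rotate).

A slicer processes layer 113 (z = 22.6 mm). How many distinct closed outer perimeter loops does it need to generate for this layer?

At z = 22.6 mm: the cube is not intersected at this z (z outside [0, 22]); the cube at (9.5, 5.5) is absent (z outside [7.5, 12.5]); the cylinder at (0.5, 15.5) is not intersected at this z (z outside [8.5, 16]); Taking the first minus the rest: the first operand is absent here, so nothing remains; the cube at (3, 13.5) is present — its section is the full 25.5×7.5 rectangle; Combining (union): only the 25.5×7.5 cube at (3, 13.5) is present, so the union is just that shape — 1 connected region; (rotated 20° about Z; rotation is an isometry so areas/perimeters/island counts are preserved). The result has 1 disconnected region.

1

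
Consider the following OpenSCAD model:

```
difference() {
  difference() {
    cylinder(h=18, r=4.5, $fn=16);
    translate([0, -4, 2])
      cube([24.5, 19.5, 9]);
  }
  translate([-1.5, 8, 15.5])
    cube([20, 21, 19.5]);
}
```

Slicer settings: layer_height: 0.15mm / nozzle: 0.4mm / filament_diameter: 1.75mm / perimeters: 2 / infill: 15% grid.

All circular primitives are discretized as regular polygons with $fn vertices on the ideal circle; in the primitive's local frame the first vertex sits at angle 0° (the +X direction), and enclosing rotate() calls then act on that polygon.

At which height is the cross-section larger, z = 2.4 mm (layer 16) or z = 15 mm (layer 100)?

layer 100 (z = 15 mm)

Layer 16 (z = 2.4): the r=4.5 cylinder gives a regular 16-gon of circumradius 4.5 (constant along its height) (area = (16/2)·4.500²·sin(360°/16) = 61.99 mm²); the cube at (0, -4) (footprint 24.5×19.5) is included at this height (area 477.75 mm²); After the difference (first − rest): starting from the r=4.5 cylinder (61.99 mm²), the 24.5×19.5 cube at (0, -4) partially overlaps it — only the 30.41 mm² overlap (of its 477.75 mm²) is removed, clipping the outline — area = 31.58 mm²; the cube at (-1.5, 8) does not reach this height (z outside [15.5, 35]); Taking the first minus the rest: none of the subtracted shapes is present at this height, so that combined region is unchanged — area = 31.58 mm². So its area = 31.58 mm². Layer 100 (z = 15): the r=4.5 cylinder contributes a regular 16-gon of circumradius 4.5 (area = (16/2)·4.500²·sin(360°/16) = 61.99 mm²); the cube at (0, -4) does not reach this height (z outside [2, 11]); Taking the first minus the rest: none of the subtracted shapes is present at this height, so the r=4.5 cylinder is unchanged — area = 61.99 mm²; the cube at (-1.5, 8) does not reach this height (z outside [15.5, 35]); After the difference (first − rest): none of the subtracted shapes is present at this height, so the result so far is unchanged — area = 61.99 mm². So its area = 61.99 mm². Layer 100 is larger (61.99 vs 31.58 mm²).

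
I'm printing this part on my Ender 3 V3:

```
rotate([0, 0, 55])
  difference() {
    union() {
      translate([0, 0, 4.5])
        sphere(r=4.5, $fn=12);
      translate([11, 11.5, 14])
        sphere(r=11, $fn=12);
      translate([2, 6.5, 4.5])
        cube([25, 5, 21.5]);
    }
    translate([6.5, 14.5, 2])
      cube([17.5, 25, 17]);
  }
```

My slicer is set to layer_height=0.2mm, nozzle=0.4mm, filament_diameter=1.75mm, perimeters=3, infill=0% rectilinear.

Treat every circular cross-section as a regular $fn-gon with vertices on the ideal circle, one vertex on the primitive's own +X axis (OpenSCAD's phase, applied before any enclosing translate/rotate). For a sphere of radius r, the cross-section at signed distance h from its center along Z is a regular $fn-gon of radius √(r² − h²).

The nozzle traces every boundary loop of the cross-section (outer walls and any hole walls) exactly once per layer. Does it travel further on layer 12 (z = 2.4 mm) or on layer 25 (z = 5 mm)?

layer 25 (z = 5 mm)

Layer 12 (z = 2.4): the r=4.5 sphere slices to a regular 12-gon of circumradius 3.980 (√(r²−h²) with h=2.1 from center) (perimeter = 2·12·3.980·sin(180°/12) = 24.72 mm); the sphere at (11, 11.5) does not reach this height (|z−center|=11.600 > r=11); the cube at (2, 6.5) is not intersected at this z (z outside [4.5, 26]); Merging all regions: only the r=4.5 sphere is present, so the union is just that shape — boundary = 24.72 mm; the cube at (6.5, 14.5) (footprint 17.5×25) is included at this height (perimeter 85.00 mm); After the difference (first − rest): starting from the result so far, the 17.5×25 cube at (6.5, 14.5) misses the remaining region (no effect) — boundary = 24.72 mm; (whole slice rotated 55° about Z — lengths, areas and connectivity unchanged). So its perimeter = 24.72 mm. Layer 25 (z = 5): the r=4.5 sphere slices to a regular 12-gon of circumradius 4.472 (√(r²−h²) with h=0.5 from center) (perimeter = 2·12·4.472·sin(180°/12) = 27.78 mm); the r=11 sphere at (11, 11.5) slices to a regular 12-gon of circumradius 6.325 (√(r²−h²) with h=9 from center) (perimeter = 2·12·6.325·sin(180°/12) = 39.29 mm); the cube at (2, 6.5) is present — its section is the full 25×5 rectangle (perimeter 60.00 mm); Combining (union): the regions partially overlap (shared area 54.07 mm²), so the edge portions inside another operand are dropped and the merged outline is re-measured after clipping — boundary = 95.39 mm; the cube at (6.5, 14.5) (footprint 17.5×25) is included at this height (perimeter 85.00 mm); After the difference (first − rest): starting from that combined region, the 17.5×25 cube at (6.5, 14.5) partially overlaps it — only the 23.82 mm² overlap (of its 437.50 mm²) is removed, clipping the outline — boundary = 94.67 mm; (rotated 55° about Z; rotation is an isometry so areas/perimeters/island counts are preserved). So its perimeter = 94.67 mm. Layer 25 is larger (94.67 vs 24.72 mm).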